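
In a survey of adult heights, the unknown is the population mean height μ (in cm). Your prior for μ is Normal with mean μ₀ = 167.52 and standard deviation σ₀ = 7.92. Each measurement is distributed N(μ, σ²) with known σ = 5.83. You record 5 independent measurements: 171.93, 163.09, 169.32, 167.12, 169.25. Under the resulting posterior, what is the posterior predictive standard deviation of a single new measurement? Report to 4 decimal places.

6.3342

For Normal data with known variance σ², a Normal(μ₀, σ₀²) prior on μ is conjugate. Posterior precision = 1/σ₀² + n/σ²; posterior mean is the precision-weighted average of μ₀ and x̄.
σ₀² = 7.92² = 62.7264, σ² = 5.83² = 33.9889; σ² + n·σ₀² = 33.9889 + 5·62.7264 = 347.6209.
Posterior precision = 1/σ₀² + n/σ² = 1/62.7264 + 5/33.9889 = (σ² + n·σ₀²)/(σ₀²σ²) = 347.6209/(62.7264·33.9889); posterior variance σₙ² = σ₀²σ²/(σ² + n·σ₀²) = 62.7264·33.9889/347.6209 = 6.133122.
Predictive variance for one new observation = σₙ² + σ² = 62.7264·33.9889/347.6209 + 33.9889 = σ²·(σ₀² + 347.6209)/347.6209 = 33.9889·410.3473/347.6209 = 40.122022; SD = √(33.9889·410.3473/347.6209) = 6.3342.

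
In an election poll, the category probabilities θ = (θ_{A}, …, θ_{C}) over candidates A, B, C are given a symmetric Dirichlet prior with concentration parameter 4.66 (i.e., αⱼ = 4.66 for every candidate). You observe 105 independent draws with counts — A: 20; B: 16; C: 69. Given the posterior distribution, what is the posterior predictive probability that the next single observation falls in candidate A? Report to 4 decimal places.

The Dirichlet prior is conjugate to the Multinomial likelihood: each posterior αⱼ = prior αⱼ + observed count nⱼ.
Posterior concentration: (24.66, 20.66, 73.66), total = 118.98.
P(next = A | data) = α_{A}/Σα = 0.2073.

0.2073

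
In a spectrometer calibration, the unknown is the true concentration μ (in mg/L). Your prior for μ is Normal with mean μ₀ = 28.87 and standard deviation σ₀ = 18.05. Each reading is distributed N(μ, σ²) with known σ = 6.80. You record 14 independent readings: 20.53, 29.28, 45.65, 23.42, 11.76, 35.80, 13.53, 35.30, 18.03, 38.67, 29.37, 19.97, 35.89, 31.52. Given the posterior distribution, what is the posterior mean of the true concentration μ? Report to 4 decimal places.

For Normal data with known variance σ², a Normal(μ₀, σ₀²) prior on μ is conjugate. Posterior precision = 1/σ₀² + n/σ²; posterior mean is the precision-weighted average of μ₀ and x̄.
Σxᵢ = 20.53 + 29.28 + 45.65 + 23.42 + 11.76 + 35.80 + 13.53 + 35.30 + 18.03 + 38.67 + 29.37 + 19.97 + 35.89 + 31.52 = 388.72, so n·x̄ = 388.72.
σ₀² = 18.05² = 325.8025, σ² = 6.80² = 46.24; σ² + n·σ₀² = 46.24 + 14·325.8025 = 4607.475.
Posterior mean = (μ₀/σ₀² + n·x̄/σ²)/(1/σ₀² + n/σ²) = (σ²·μ₀ + σ₀²·n·x̄)/(σ² + n·σ₀²) = (46.24·28.87 + 325.8025·388.72)/4607.475 = 127980.8966/4607.475 = 27.7768.

27.7768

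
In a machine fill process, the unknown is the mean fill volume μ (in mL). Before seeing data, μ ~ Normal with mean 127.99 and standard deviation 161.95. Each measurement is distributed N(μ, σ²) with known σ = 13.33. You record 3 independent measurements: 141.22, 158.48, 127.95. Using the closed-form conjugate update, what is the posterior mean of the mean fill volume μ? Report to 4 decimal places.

142.5172

For Normal data with known variance σ², a Normal(μ₀, σ₀²) prior on μ is conjugate. Posterior precision = 1/σ₀² + n/σ²; posterior mean is the precision-weighted average of μ₀ and x̄.
Σxᵢ = 141.22 + 158.48 + 127.95 = 427.65, so n·x̄ = 427.65.
σ₀² = 161.95² = 26227.8025, σ² = 13.33² = 177.6889; σ² + n·σ₀² = 177.6889 + 3·26227.8025 = 78861.0964.
Posterior mean = (μ₀/σ₀² + n·x̄/σ²)/(1/σ₀² + n/σ²) = (σ²·μ₀ + σ₀²·n·x̄)/(σ² + n·σ₀²) = (177.6889·127.99 + 26227.8025·427.65)/78861.0964 = 11239062.141436/78861.0964 = 142.5172.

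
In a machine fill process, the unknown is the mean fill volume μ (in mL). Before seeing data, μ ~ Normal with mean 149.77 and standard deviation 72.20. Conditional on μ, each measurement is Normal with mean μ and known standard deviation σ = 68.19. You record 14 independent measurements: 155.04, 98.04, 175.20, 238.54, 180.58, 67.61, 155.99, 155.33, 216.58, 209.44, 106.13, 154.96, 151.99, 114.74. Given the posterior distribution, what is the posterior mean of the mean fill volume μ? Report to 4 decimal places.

155.3696

For Normal data with known variance σ², a Normal(μ₀, σ₀²) prior on μ is conjugate. Posterior precision = 1/σ₀² + n/σ²; posterior mean is the precision-weighted average of μ₀ and x̄.
Σxᵢ = 155.04 + 98.04 + 175.20 + 238.54 + 180.58 + 67.61 + 155.99 + 155.33 + 216.58 + 209.44 + 106.13 + 154.96 + 151.99 + 114.74 = 2180.17, so n·x̄ = 2180.17.
σ₀² = 72.20² = 5212.84, σ² = 68.19² = 4649.8761; σ² + n·σ₀² = 4649.8761 + 14·5212.84 = 77629.6361.
Posterior mean = (μ₀/σ₀² + n·x̄/σ²)/(1/σ₀² + n/σ²) = (σ²·μ₀ + σ₀²·n·x̄)/(σ² + n·σ₀²) = (4649.8761·149.77 + 5212.84·2180.17)/77629.6361 = 12061289.326297/77629.6361 = 155.3696.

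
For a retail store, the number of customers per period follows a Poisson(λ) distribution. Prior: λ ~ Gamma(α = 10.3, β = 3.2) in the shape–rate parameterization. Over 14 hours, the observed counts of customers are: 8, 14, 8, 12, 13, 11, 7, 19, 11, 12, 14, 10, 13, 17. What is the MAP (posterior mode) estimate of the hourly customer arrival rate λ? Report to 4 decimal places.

10.3663

With a Gamma(shape α, rate β) prior, the Poisson likelihood is conjugate: the posterior is Gamma(α + ΣXᵢ, β + n).
Sum of counts S = 169 over n = 14 hours.
Posterior: Gamma(α+S, β+n) = Gamma(10.3+169, 3.2+14) = Gamma(179.3, 17.2).
Mode of Gamma(α,β) for α≥1 is (α−1)/β = 178.3/17.2 = 10.3663.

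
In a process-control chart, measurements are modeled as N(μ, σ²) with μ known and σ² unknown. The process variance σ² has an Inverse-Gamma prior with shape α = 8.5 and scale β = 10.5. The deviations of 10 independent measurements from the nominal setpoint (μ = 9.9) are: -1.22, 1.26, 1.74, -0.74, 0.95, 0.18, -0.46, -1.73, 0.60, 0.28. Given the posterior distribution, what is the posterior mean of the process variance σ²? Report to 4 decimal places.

1.2892

With known mean μ and an Inverse-Gamma(α, β) prior on σ², the Normal likelihood is conjugate: posterior is Inv-Gamma(α + n/2, β + Σ(xᵢ−μ)²/2).
Σ(xᵢ−μ)² = (-1.22)² + (1.26)² + (1.74)² + (-0.74)² + (0.95)² + (0.18)² + (-0.46)² + (-1.73)² + (0.60)² + (0.28)² = 11.2290.
Posterior: Inv-Gamma(8.5 + 10/2, 10.5 + 11.2290/2) = Inv-Gamma(13.50, 16.11450).
E[σ²|data] = β/(α−1) = 16.11450/12.50 = 1.2892.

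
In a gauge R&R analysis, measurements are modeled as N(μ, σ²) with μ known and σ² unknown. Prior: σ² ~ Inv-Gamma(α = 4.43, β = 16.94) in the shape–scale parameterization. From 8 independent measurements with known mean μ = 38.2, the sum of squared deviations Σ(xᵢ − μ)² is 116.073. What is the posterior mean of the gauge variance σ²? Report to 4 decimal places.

With known mean μ and an Inverse-Gamma(α, β) prior on σ², the Normal likelihood is conjugate: posterior is Inv-Gamma(α + n/2, β + Σ(xᵢ−μ)²/2).
Posterior: Inv-Gamma(4.43 + 8/2, 16.94 + 116.073/2) = Inv-Gamma(8.43, 74.9765).
E[σ²|data] = β/(α−1) = 74.9765/7.43 = 10.0910.

10.0910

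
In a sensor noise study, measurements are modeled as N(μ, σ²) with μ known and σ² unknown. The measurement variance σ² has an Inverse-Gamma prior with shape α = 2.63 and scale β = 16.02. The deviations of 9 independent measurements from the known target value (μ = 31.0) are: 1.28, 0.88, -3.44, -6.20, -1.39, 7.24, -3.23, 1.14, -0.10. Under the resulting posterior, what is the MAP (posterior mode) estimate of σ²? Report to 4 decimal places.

9.2754

With known mean μ and an Inverse-Gamma(α, β) prior on σ², the Normal likelihood is conjugate: posterior is Inv-Gamma(α + n/2, β + Σ(xᵢ−μ)²/2).
Σ(xᵢ−μ)² = (1.28)² + (0.88)² + (-3.44)² + (-6.20)² + (-1.39)² + (7.24)² + (-3.23)² + (1.14)² + (-0.10)² = 118.7786.
Posterior: Inv-Gamma(2.63 + 9/2, 16.02 + 118.7786/2) = Inv-Gamma(7.13, 75.40930).
Mode = β/(α+1) = 75.40930/8.13 = 9.2754.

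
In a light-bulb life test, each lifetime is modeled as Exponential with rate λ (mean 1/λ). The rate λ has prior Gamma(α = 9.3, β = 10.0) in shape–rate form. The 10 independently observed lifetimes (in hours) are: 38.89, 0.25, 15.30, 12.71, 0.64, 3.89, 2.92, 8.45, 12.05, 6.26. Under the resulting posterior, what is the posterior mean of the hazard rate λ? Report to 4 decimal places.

0.1733

With a Gamma(shape α, rate β) prior on the exponential rate λ, the posterior after n observations with total T = Σxᵢ is Gamma(α+n, β+T).
Sum of observations T = 101.36 hours; n = 10.
Posterior: Gamma(9.3+10, 10.0+101.36) = Gamma(19.3, 111.36).
Posterior mean of λ = α/β = 19.3/111.36 = 0.1733.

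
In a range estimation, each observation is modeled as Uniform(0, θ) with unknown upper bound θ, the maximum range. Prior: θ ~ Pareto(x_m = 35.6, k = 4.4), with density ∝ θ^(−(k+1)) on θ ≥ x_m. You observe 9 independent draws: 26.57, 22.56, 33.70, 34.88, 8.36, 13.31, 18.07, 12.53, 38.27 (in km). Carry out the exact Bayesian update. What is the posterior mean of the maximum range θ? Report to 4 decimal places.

41.3563

A Pareto(scale x_m, shape k) prior on the upper bound θ of Uniform(0, θ) is conjugate: posterior is Pareto(max(x_m, max xᵢ), k + n).
Sample maximum = 38.27; prior scale x_m = 35.6 → posterior scale = max = 38.27.
Posterior shape = 4.4 + 9 = 13.4.
E[θ|data] = k·x_m/(k−1) = 13.4·38.27/12.4 = 41.3563.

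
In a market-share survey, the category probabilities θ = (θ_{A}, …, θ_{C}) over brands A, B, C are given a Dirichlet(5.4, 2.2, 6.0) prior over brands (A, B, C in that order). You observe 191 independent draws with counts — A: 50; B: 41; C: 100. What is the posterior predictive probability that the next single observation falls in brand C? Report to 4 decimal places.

The Dirichlet prior is conjugate to the Multinomial likelihood: each posterior αⱼ = prior αⱼ + observed count nⱼ.
Posterior concentration: (55.4, 43.2, 106.0), total = 204.6.
P(next = C | data) = α_{C}/Σα = 0.5181.

0.5181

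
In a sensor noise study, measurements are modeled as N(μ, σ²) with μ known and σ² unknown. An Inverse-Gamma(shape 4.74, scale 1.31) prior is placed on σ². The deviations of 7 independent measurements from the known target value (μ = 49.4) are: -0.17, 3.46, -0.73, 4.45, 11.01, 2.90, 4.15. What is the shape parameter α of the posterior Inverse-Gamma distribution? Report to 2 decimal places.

With known mean μ and an Inverse-Gamma(α, β) prior on σ², the Normal likelihood is conjugate: posterior is Inv-Gamma(α + n/2, β + Σ(xᵢ−μ)²/2).
Σ(xᵢ−μ)² = (-0.17)² + (3.46)² + (-0.73)² + (4.45)² + (11.01)² + (2.90)² + (4.15)² = 179.1885.
Posterior: Inv-Gamma(4.74 + 7/2, 1.31 + 179.1885/2) = Inv-Gamma(8.24, 90.90425).
Posterior α = 8.24.

8.24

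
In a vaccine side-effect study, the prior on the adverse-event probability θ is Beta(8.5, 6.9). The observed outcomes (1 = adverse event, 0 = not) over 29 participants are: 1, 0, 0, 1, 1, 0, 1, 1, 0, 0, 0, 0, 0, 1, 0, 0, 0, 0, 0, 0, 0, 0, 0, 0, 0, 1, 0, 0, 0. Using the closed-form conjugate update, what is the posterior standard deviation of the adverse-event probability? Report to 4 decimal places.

The Beta prior is conjugate to a Binomial/Bernoulli likelihood; the update adds successes to α and failures to β.
Posterior: Beta(α+k, β+n−k) = Beta(8.5+7, 6.9+22) = Beta(15.5, 28.9).
Var = αβ/((α+β)²(α+β+1)) = 15.5·28.9/(44.4²·45.4) = 0.00500504; SD = √0.00500504 = 0.0707.

0.0707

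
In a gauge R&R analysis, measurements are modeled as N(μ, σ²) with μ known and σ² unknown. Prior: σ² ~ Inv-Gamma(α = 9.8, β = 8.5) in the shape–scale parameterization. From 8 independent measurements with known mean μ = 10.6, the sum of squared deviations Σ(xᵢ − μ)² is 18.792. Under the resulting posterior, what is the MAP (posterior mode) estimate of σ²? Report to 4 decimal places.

With known mean μ and an Inverse-Gamma(α, β) prior on σ², the Normal likelihood is conjugate: posterior is Inv-Gamma(α + n/2, β + Σ(xᵢ−μ)²/2).
Posterior: Inv-Gamma(9.8 + 8/2, 8.5 + 18.792/2) = Inv-Gamma(13.80, 17.8960).
Mode = β/(α+1) = 17.8960/14.80 = 1.2092.

1.2092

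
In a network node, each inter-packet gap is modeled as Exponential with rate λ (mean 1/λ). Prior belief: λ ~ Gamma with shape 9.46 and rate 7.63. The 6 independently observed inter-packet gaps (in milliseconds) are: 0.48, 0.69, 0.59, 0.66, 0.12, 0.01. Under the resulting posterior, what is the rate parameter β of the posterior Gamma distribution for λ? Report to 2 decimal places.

10.18

With a Gamma(shape α, rate β) prior on the exponential rate λ, the posterior after n observations with total T = Σxᵢ is Gamma(α+n, β+T).
Sum of observations T = 2.55 milliseconds; n = 6.
Posterior: Gamma(9.46+6, 7.63+2.55) = Gamma(15.46, 10.18).
Posterior β = 10.18.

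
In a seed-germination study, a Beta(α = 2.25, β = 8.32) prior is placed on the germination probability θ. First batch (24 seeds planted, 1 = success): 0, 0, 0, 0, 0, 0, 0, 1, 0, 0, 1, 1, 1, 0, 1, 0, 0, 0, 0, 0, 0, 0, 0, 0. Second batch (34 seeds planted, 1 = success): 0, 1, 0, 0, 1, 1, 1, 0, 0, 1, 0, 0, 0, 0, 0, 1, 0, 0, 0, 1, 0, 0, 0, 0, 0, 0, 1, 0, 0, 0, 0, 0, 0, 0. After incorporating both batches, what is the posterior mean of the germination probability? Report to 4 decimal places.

The Beta prior is conjugate to a Binomial/Bernoulli likelihood; the update adds successes to α and failures to β.
After batch 1: Beta(2.25+5, 8.32+19) = Beta(7.25, 27.32).
After batch 2: Beta(7.25+8, 27.32+26) = Beta(15.25, 53.32).
Posterior mean = α/(α+β) = 15.25/68.57 = 0.2224.

0.2224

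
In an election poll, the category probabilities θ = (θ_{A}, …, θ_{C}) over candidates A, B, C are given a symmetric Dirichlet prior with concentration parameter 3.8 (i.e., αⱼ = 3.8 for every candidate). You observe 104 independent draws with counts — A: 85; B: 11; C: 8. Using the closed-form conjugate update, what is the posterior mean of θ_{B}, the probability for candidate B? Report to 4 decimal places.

0.1282

The Dirichlet prior is conjugate to the Multinomial likelihood: each posterior αⱼ = prior αⱼ + observed count nⱼ.
Posterior concentration: (88.8, 14.8, 11.8), total = 115.4.
E[θ_{B}|data] = α_{B}/Σα = 14.8/115.4 = 0.1282.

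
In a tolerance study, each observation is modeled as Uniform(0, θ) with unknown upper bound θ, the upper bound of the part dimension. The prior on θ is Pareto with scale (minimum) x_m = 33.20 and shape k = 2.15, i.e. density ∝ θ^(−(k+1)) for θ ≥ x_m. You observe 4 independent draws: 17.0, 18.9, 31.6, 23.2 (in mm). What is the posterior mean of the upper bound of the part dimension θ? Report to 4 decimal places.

39.6466

A Pareto(scale x_m, shape k) prior on the upper bound θ of Uniform(0, θ) is conjugate: posterior is Pareto(max(x_m, max xᵢ), k + n).
Sample maximum = 31.6; prior scale x_m = 33.20 → posterior scale = max = 33.20.
Posterior shape = 2.15 + 4 = 6.15.
E[θ|data] = k·x_m/(k−1) = 6.15·33.20/5.15 = 39.6466.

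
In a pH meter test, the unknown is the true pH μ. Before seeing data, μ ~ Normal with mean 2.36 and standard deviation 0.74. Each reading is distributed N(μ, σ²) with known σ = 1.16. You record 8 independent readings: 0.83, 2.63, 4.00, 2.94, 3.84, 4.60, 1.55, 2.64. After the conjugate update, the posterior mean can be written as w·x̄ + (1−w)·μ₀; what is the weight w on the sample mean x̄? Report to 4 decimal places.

For Normal data with known variance σ², a Normal(μ₀, σ₀²) prior on μ is conjugate. Posterior precision = 1/σ₀² + n/σ²; posterior mean is the precision-weighted average of μ₀ and x̄.
σ₀² = 0.74² = 0.5476, σ² = 1.16² = 1.3456. Prior precision 1/σ₀² = 1/0.5476; data precision n/σ² = 8/1.3456.
w = (n/σ²)/(1/σ₀² + n/σ²) = n·σ₀²/(σ² + n·σ₀²) = 8·0.5476/(1.3456 + 8·0.5476) = 4.3808/5.7264 = 0.7650.

0.7650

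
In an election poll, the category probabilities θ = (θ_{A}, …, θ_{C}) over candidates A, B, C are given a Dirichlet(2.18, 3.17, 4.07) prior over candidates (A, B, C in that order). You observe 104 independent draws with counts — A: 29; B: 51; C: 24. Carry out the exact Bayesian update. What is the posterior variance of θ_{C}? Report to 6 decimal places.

0.001628

The Dirichlet prior is conjugate to the Multinomial likelihood: each posterior αⱼ = prior αⱼ + observed count nⱼ.
Posterior concentration: (31.18, 54.17, 28.07), total = 113.42.
Var[θ_j] = α_j(Σα−α_j)/((Σα)²(Σα+1)) = 28.07·85.35/(113.42²·114.42) = 0.001628.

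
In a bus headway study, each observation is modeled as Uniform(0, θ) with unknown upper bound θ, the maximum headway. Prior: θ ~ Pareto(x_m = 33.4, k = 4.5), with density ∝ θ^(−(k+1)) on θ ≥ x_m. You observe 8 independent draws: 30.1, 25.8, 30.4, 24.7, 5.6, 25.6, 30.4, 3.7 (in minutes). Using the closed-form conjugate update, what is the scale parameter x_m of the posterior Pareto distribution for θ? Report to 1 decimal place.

A Pareto(scale x_m, shape k) prior on the upper bound θ of Uniform(0, θ) is conjugate: posterior is Pareto(max(x_m, max xᵢ), k + n).
Sample maximum = 30.4; prior scale x_m = 33.4 → posterior scale = max = 33.4.
Posterior shape = 4.5 + 8 = 12.5.
Posterior scale x_m = 33.4.

33.4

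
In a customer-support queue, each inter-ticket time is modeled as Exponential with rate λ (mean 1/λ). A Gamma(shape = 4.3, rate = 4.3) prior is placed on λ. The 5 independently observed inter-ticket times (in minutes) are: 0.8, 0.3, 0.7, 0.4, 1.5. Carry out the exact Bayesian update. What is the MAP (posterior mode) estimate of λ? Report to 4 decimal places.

With a Gamma(shape α, rate β) prior on the exponential rate λ, the posterior after n observations with total T = Σxᵢ is Gamma(α+n, β+T).
Sum of observations T = 3.7 minutes; n = 5.
Posterior: Gamma(4.3+5, 4.3+3.7) = Gamma(9.3, 8.0).
Mode = (α−1)/β = 1.0375.

1.0375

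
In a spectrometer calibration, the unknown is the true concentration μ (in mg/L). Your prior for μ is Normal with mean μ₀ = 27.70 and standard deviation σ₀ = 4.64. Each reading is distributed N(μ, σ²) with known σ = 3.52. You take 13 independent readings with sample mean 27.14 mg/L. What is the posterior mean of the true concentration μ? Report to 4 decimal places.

27.1637

For Normal data with known variance σ², a Normal(μ₀, σ₀²) prior on μ is conjugate. Posterior precision = 1/σ₀² + n/σ²; posterior mean is the precision-weighted average of μ₀ and x̄.
n·x̄ = 13·27.14 = 352.82.
σ₀² = 4.64² = 21.5296, σ² = 3.52² = 12.3904; σ² + n·σ₀² = 12.3904 + 13·21.5296 = 292.2752.
Posterior mean = (μ₀/σ₀² + n·x̄/σ²)/(1/σ₀² + n/σ²) = (σ²·μ₀ + σ₀²·n·x̄)/(σ² + n·σ₀²) = (12.3904·27.70 + 21.5296·352.82)/292.2752 = 7939.287552/292.2752 = 27.1637.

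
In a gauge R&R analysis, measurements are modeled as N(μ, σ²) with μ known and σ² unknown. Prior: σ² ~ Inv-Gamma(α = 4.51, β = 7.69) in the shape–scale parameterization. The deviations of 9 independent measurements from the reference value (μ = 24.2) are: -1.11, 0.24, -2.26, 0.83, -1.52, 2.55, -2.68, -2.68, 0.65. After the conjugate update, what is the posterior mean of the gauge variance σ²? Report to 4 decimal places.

2.8756

With known mean μ and an Inverse-Gamma(α, β) prior on σ², the Normal likelihood is conjugate: posterior is Inv-Gamma(α + n/2, β + Σ(xᵢ−μ)²/2).
Σ(xᵢ−μ)² = (-1.11)² + (0.24)² + (-2.26)² + (0.83)² + (-1.52)² + (2.55)² + (-2.68)² + (-2.68)² + (0.65)² = 30.6864.
Posterior: Inv-Gamma(4.51 + 9/2, 7.69 + 30.6864/2) = Inv-Gamma(9.01, 23.03320).
E[σ²|data] = β/(α−1) = 23.03320/8.01 = 2.8756.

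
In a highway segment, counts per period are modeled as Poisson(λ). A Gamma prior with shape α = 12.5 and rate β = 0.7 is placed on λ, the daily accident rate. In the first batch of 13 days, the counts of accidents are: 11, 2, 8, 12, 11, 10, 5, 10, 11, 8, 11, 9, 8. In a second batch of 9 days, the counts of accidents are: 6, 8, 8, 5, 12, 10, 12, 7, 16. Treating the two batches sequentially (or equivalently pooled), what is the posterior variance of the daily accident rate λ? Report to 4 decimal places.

0.4124

With a Gamma(shape α, rate β) prior, the Poisson likelihood is conjugate: the posterior is Gamma(α + ΣXᵢ, β + n).
Batch 1: sum of counts S = 116 over n = 13 days.
After batch 1: Gamma(α+S, β+n) = Gamma(12.5+116, 0.7+13) = Gamma(128.5, 13.7).
Batch 2: sum of counts S = 84 over n = 9 days.
After batch 2: Gamma(α+S, β+n) = Gamma(128.5+84, 13.7+9) = Gamma(212.5, 22.7).
Var = α/β² = 212.5/22.7² = 0.4124.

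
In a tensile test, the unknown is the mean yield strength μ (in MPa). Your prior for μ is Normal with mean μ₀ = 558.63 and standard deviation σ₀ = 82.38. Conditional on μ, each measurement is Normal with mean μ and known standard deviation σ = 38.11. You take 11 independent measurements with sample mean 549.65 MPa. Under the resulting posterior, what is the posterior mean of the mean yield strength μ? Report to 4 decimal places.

For Normal data with known variance σ², a Normal(μ₀, σ₀²) prior on μ is conjugate. Posterior precision = 1/σ₀² + n/σ²; posterior mean is the precision-weighted average of μ₀ and x̄.
n·x̄ = 11·549.65 = 6046.15.
σ₀² = 82.38² = 6786.4644, σ² = 38.11² = 1452.3721; σ² + n·σ₀² = 1452.3721 + 11·6786.4644 = 76103.4805.
Posterior mean = (μ₀/σ₀² + n·x̄/σ²)/(1/σ₀² + n/σ²) = (σ²·μ₀ + σ₀²·n·x̄)/(σ² + n·σ₀²) = (1452.3721·558.63 + 6786.4644·6046.15)/76103.4805 = 41843320.358283/76103.4805 = 549.8214.

549.8214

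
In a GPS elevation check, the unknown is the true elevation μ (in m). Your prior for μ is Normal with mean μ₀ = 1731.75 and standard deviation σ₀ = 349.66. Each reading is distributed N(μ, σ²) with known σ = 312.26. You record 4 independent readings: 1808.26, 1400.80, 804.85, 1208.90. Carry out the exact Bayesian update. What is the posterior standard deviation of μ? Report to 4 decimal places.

For Normal data with known variance σ², a Normal(μ₀, σ₀²) prior on μ is conjugate. Posterior precision = 1/σ₀² + n/σ²; posterior mean is the precision-weighted average of μ₀ and x̄.
σ₀² = 349.66² = 122262.1156, σ² = 312.26² = 97506.3076; σ² + n·σ₀² = 97506.3076 + 4·122262.1156 = 586554.77.
Posterior precision = 1/σ₀² + n/σ² = 1/122262.1156 + 4/97506.3076 = (σ² + n·σ₀²)/(σ₀²σ²) = 586554.77/(122262.1156·97506.3076); posterior variance σₙ² = σ₀²σ²/(σ² + n·σ₀²) = 122262.1156·97506.3076/586554.77 = 20324.321037.
Posterior SD = √σₙ² = √(122262.1156·97506.3076/586554.77) = 142.5634.

142.5634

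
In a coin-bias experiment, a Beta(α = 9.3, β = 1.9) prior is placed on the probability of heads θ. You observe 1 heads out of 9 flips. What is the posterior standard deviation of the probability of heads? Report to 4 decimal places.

The Beta prior is conjugate to a Binomial/Bernoulli likelihood; the update adds successes to α and failures to β.
Posterior: Beta(α+k, β+n−k) = Beta(9.3+1, 1.9+8) = Beta(10.3, 9.9).
Var = αβ/((α+β)²(α+β+1)) = 10.3·9.9/(20.2²·21.2) = 0.01178783; SD = √0.01178783 = 0.1086.

0.1086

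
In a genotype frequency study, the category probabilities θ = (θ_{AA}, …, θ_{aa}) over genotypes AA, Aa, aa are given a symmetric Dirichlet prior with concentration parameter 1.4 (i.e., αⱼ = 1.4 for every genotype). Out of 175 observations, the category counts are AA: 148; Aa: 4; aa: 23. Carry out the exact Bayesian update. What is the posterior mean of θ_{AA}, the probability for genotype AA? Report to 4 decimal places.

The Dirichlet prior is conjugate to the Multinomial likelihood: each posterior αⱼ = prior αⱼ + observed count nⱼ.
Posterior concentration: (149.4, 5.4, 24.4), total = 179.2.
E[θ_{AA}|data] = α_{AA}/Σα = 149.4/179.2 = 0.8337.

0.8337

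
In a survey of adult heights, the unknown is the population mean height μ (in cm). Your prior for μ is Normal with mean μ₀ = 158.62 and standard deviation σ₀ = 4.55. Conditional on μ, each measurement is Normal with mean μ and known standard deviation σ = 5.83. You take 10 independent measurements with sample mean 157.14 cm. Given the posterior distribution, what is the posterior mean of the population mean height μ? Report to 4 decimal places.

For Normal data with known variance σ², a Normal(μ₀, σ₀²) prior on μ is conjugate. Posterior precision = 1/σ₀² + n/σ²; posterior mean is the precision-weighted average of μ₀ and x̄.
n·x̄ = 10·157.14 = 1571.4.
σ₀² = 4.55² = 20.7025, σ² = 5.83² = 33.9889; σ² + n·σ₀² = 33.9889 + 10·20.7025 = 241.0139.
Posterior mean = (μ₀/σ₀² + n·x̄/σ²)/(1/σ₀² + n/σ²) = (σ²·μ₀ + σ₀²·n·x̄)/(σ² + n·σ₀²) = (33.9889·158.62 + 20.7025·1571.4)/241.0139 = 37923.227818/241.0139 = 157.3487.

157.3487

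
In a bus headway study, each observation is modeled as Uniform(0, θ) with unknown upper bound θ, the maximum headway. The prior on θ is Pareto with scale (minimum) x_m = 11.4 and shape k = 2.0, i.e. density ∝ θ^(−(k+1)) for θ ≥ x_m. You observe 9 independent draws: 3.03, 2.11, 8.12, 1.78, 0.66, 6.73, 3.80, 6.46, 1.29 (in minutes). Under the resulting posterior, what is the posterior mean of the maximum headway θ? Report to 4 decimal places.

A Pareto(scale x_m, shape k) prior on the upper bound θ of Uniform(0, θ) is conjugate: posterior is Pareto(max(x_m, max xᵢ), k + n).
Sample maximum = 8.12; prior scale x_m = 11.4 → posterior scale = max = 11.40.
Posterior shape = 2.0 + 9 = 11.0.
E[θ|data] = k·x_m/(k−1) = 11.0·11.40/10.0 = 12.5400.

12.5400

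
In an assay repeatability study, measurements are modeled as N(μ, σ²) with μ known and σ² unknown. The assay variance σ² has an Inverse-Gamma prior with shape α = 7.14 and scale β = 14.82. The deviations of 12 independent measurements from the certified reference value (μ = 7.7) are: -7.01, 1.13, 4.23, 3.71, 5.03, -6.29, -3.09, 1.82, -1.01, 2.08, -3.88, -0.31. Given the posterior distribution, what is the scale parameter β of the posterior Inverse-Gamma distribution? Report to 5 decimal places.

With known mean μ and an Inverse-Gamma(α, β) prior on σ², the Normal likelihood is conjugate: posterior is Inv-Gamma(α + n/2, β + Σ(xᵢ−μ)²/2).
Σ(xᵢ−μ)² = (-7.01)² + (1.13)² + (4.23)² + (3.71)² + (5.03)² + (-6.29)² + (-3.09)² + (1.82)² + (-1.01)² + (2.08)² + (-3.88)² + (-0.31)² = 180.2965.
Posterior: Inv-Gamma(7.14 + 12/2, 14.82 + 180.2965/2) = Inv-Gamma(13.14, 104.96825).
Posterior β = 104.96825.

104.96825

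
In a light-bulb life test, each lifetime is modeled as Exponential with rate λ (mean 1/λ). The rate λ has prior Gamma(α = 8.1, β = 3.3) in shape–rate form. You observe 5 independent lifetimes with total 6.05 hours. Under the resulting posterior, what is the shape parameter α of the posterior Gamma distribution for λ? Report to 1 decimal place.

13.1

With a Gamma(shape α, rate β) prior on the exponential rate λ, the posterior after n observations with total T = Σxᵢ is Gamma(α+n, β+T).
Posterior: Gamma(8.1+5, 3.3+6.05) = Gamma(13.1, 9.35).
Posterior α = 13.1.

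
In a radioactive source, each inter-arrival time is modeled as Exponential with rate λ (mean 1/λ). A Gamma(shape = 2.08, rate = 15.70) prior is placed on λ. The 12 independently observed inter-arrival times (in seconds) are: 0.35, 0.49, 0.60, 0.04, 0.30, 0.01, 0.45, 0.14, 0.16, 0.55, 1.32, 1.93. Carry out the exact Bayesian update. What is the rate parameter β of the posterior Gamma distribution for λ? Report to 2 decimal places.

22.04

With a Gamma(shape α, rate β) prior on the exponential rate λ, the posterior after n observations with total T = Σxᵢ is Gamma(α+n, β+T).
Sum of observations T = 6.34 seconds; n = 12.
Posterior: Gamma(2.08+12, 15.70+6.34) = Gamma(14.08, 22.04).
Posterior β = 22.04.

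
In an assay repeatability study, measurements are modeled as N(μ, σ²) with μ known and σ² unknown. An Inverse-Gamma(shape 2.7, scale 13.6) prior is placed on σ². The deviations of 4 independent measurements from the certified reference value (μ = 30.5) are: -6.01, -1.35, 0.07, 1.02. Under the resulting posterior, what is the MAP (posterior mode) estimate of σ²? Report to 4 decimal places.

5.8060

With known mean μ and an Inverse-Gamma(α, β) prior on σ², the Normal likelihood is conjugate: posterior is Inv-Gamma(α + n/2, β + Σ(xᵢ−μ)²/2).
Σ(xᵢ−μ)² = (-6.01)² + (-1.35)² + (0.07)² + (1.02)² = 38.9879.
Posterior: Inv-Gamma(2.7 + 4/2, 13.6 + 38.9879/2) = Inv-Gamma(4.70, 33.09395).
Mode = β/(α+1) = 33.09395/5.70 = 5.8060.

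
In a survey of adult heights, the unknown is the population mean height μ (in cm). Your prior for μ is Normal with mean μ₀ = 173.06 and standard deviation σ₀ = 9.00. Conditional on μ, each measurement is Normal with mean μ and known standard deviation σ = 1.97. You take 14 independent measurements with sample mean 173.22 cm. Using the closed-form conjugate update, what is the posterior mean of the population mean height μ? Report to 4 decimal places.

173.2195

For Normal data with known variance σ², a Normal(μ₀, σ₀²) prior on μ is conjugate. Posterior precision = 1/σ₀² + n/σ²; posterior mean is the precision-weighted average of μ₀ and x̄.
n·x̄ = 14·173.22 = 2425.08.
σ₀² = 9.00² = 81, σ² = 1.97² = 3.8809; σ² + n·σ₀² = 3.8809 + 14·81 = 1137.8809.
Posterior mean = (μ₀/σ₀² + n·x̄/σ²)/(1/σ₀² + n/σ²) = (σ²·μ₀ + σ₀²·n·x̄)/(σ² + n·σ₀²) = (3.8809·173.06 + 81·2425.08)/1137.8809 = 197103.108554/1137.8809 = 173.2195.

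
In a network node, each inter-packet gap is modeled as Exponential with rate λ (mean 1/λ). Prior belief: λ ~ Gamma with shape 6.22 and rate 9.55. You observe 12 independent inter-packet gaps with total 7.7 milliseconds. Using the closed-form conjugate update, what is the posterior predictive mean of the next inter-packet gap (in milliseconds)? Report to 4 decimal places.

1.0017

With a Gamma(shape α, rate β) prior on the exponential rate λ, the posterior after n observations with total T = Σxᵢ is Gamma(α+n, β+T).
Posterior: Gamma(6.22+12, 9.55+7.7) = Gamma(18.22, 17.25).
The predictive distribution for the next observation is Lomax; its mean is β/(α−1) = 17.25/17.22 = 1.0017.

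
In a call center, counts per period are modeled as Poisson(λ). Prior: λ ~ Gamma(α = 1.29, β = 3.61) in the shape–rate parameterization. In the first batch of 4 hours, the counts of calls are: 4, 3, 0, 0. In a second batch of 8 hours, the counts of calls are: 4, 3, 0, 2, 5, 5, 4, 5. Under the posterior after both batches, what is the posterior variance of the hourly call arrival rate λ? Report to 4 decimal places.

0.1489

With a Gamma(shape α, rate β) prior, the Poisson likelihood is conjugate: the posterior is Gamma(α + ΣXᵢ, β + n).
Batch 1: sum of counts S = 7 over n = 4 hours.
After batch 1: Gamma(α+S, β+n) = Gamma(1.29+7, 3.61+4) = Gamma(8.29, 7.61).
Batch 2: sum of counts S = 28 over n = 8 hours.
After batch 2: Gamma(α+S, β+n) = Gamma(8.29+28, 7.61+8) = Gamma(36.29, 15.61).
Var = α/β² = 36.29/15.61² = 0.1489.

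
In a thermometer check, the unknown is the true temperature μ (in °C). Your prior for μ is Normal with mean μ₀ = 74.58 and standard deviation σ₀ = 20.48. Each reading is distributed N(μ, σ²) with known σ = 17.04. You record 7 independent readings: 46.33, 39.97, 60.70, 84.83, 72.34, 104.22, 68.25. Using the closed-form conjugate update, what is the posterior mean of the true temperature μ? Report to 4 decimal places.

For Normal data with known variance σ², a Normal(μ₀, σ₀²) prior on μ is conjugate. Posterior precision = 1/σ₀² + n/σ²; posterior mean is the precision-weighted average of μ₀ and x̄.
Σxᵢ = 46.33 + 39.97 + 60.70 + 84.83 + 72.34 + 104.22 + 68.25 = 476.64, so n·x̄ = 476.64.
σ₀² = 20.48² = 419.4304, σ² = 17.04² = 290.3616; σ² + n·σ₀² = 290.3616 + 7·419.4304 = 3226.3744.
Posterior mean = (μ₀/σ₀² + n·x̄/σ²)/(1/σ₀² + n/σ²) = (σ²·μ₀ + σ₀²·n·x̄)/(σ² + n·σ₀²) = (290.3616·74.58 + 419.4304·476.64)/3226.3744 = 221572.473984/3226.3744 = 68.6754.

68.6754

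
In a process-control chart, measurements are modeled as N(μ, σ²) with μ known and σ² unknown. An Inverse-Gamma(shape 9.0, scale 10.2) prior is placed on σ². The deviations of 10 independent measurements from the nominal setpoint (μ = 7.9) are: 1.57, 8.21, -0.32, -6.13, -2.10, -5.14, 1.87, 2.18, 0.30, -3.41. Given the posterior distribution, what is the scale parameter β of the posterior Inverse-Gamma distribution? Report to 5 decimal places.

89.37265

With known mean μ and an Inverse-Gamma(α, β) prior on σ², the Normal likelihood is conjugate: posterior is Inv-Gamma(α + n/2, β + Σ(xᵢ−μ)²/2).
Σ(xᵢ−μ)² = (1.57)² + (8.21)² + (-0.32)² + (-6.13)² + (-2.10)² + (-5.14)² + (1.87)² + (2.18)² + (0.30)² + (-3.41)² = 158.3453.
Posterior: Inv-Gamma(9.0 + 10/2, 10.2 + 158.3453/2) = Inv-Gamma(14.00, 89.37265).
Posterior β = 89.37265.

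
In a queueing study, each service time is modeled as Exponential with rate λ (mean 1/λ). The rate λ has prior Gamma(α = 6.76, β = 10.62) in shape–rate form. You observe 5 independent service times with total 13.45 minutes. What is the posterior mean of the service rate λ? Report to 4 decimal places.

0.4886

With a Gamma(shape α, rate β) prior on the exponential rate λ, the posterior after n observations with total T = Σxᵢ is Gamma(α+n, β+T).
Posterior: Gamma(6.76+5, 10.62+13.45) = Gamma(11.76, 24.07).
Posterior mean of λ = α/β = 11.76/24.07 = 0.4886.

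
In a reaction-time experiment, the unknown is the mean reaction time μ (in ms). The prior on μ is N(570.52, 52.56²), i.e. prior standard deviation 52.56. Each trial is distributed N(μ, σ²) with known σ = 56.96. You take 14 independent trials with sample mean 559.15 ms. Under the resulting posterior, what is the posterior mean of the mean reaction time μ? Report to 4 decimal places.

560.0300

For Normal data with known variance σ², a Normal(μ₀, σ₀²) prior on μ is conjugate. Posterior precision = 1/σ₀² + n/σ²; posterior mean is the precision-weighted average of μ₀ and x̄.
n·x̄ = 14·559.15 = 7828.1.
σ₀² = 52.56² = 2762.5536, σ² = 56.96² = 3244.4416; σ² + n·σ₀² = 3244.4416 + 14·2762.5536 = 41920.192.
Posterior mean = (μ₀/σ₀² + n·x̄/σ²)/(1/σ₀² + n/σ²) = (σ²·μ₀ + σ₀²·n·x̄)/(σ² + n·σ₀²) = (3244.4416·570.52 + 2762.5536·7828.1)/41920.192 = 23476564.657792/41920.192 = 560.0300.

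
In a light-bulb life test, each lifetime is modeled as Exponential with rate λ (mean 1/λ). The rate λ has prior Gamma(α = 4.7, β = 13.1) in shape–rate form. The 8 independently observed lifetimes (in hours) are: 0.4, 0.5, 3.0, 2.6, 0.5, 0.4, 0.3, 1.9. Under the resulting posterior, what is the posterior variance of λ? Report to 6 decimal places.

With a Gamma(shape α, rate β) prior on the exponential rate λ, the posterior after n observations with total T = Σxᵢ is Gamma(α+n, β+T).
Sum of observations T = 9.6 hours; n = 8.
Posterior: Gamma(4.7+8, 13.1+9.6) = Gamma(12.7, 22.7).
Var = α/β² = 0.024646.

0.024646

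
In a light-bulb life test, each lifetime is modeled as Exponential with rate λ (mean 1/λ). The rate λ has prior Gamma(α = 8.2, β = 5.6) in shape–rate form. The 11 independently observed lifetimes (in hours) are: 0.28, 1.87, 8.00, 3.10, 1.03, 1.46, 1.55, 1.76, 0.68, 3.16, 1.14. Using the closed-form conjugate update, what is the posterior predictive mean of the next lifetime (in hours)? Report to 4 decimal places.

With a Gamma(shape α, rate β) prior on the exponential rate λ, the posterior after n observations with total T = Σxᵢ is Gamma(α+n, β+T).
Sum of observations T = 24.03 hours; n = 11.
Posterior: Gamma(8.2+11, 5.6+24.03) = Gamma(19.2, 29.63).
The predictive distribution for the next observation is Lomax; its mean is β/(α−1) = 29.63/18.2 = 1.6280.

1.6280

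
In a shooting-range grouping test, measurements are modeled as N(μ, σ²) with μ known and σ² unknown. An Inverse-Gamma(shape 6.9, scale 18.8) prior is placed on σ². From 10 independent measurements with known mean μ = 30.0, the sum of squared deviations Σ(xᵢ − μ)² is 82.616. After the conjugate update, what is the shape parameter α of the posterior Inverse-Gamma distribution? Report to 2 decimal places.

With known mean μ and an Inverse-Gamma(α, β) prior on σ², the Normal likelihood is conjugate: posterior is Inv-Gamma(α + n/2, β + Σ(xᵢ−μ)²/2).
Posterior: Inv-Gamma(6.9 + 10/2, 18.8 + 82.616/2) = Inv-Gamma(11.90, 60.1080).
Posterior α = 11.90.

11.90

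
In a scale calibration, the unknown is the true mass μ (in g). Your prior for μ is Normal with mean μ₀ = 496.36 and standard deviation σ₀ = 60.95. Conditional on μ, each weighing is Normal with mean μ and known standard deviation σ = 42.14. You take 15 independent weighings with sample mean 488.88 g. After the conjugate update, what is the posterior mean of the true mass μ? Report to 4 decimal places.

489.1110

For Normal data with known variance σ², a Normal(μ₀, σ₀²) prior on μ is conjugate. Posterior precision = 1/σ₀² + n/σ²; posterior mean is the precision-weighted average of μ₀ and x̄.
n·x̄ = 15·488.88 = 7333.2.
σ₀² = 60.95² = 3714.9025, σ² = 42.14² = 1775.7796; σ² + n·σ₀² = 1775.7796 + 15·3714.9025 = 57499.3171.
Posterior mean = (μ₀/σ₀² + n·x̄/σ²)/(1/σ₀² + n/σ²) = (σ²·μ₀ + σ₀²·n·x̄)/(σ² + n·σ₀²) = (1775.7796·496.36 + 3714.9025·7333.2)/57499.3171 = 28123548.975256/57499.3171 = 489.1110.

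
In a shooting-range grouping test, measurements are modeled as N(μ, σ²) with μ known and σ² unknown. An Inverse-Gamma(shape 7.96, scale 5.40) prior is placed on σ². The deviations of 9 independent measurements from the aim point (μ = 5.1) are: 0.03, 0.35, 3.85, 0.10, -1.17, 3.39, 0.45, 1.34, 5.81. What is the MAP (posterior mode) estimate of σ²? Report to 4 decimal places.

2.7627

With known mean μ and an Inverse-Gamma(α, β) prior on σ², the Normal likelihood is conjugate: posterior is Inv-Gamma(α + n/2, β + Σ(xᵢ−μ)²/2).
Σ(xᵢ−μ)² = (0.03)² + (0.35)² + (3.85)² + (0.10)² + (-1.17)² + (3.39)² + (0.45)² + (1.34)² + (5.81)² = 63.5711.
Posterior: Inv-Gamma(7.96 + 9/2, 5.40 + 63.5711/2) = Inv-Gamma(12.46, 37.18555).
Mode = β/(α+1) = 37.18555/13.46 = 2.7627.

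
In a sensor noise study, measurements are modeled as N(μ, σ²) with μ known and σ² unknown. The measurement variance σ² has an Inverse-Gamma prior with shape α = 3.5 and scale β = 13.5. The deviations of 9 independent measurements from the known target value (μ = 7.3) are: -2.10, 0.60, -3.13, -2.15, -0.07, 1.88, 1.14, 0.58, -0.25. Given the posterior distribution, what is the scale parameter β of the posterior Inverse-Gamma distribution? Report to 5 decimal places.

25.71360

With known mean μ and an Inverse-Gamma(α, β) prior on σ², the Normal likelihood is conjugate: posterior is Inv-Gamma(α + n/2, β + Σ(xᵢ−μ)²/2).
Σ(xᵢ−μ)² = (-2.10)² + (0.60)² + (-3.13)² + (-2.15)² + (-0.07)² + (1.88)² + (1.14)² + (0.58)² + (-0.25)² = 24.4272.
Posterior: Inv-Gamma(3.5 + 9/2, 13.5 + 24.4272/2) = Inv-Gamma(8.00, 25.71360).
Posterior β = 25.71360.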